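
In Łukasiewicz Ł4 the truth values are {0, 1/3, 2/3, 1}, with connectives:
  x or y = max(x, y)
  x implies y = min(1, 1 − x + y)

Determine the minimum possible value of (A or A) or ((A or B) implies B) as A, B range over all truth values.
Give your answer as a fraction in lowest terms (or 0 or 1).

2/3

Take A = 1/3, B = 0:
A or A = 1/3 or 1/3 = 1/3
A or B = 1/3 or 0 = 1/3
(A or B) implies B = 1/3 implies 0 = 2/3
(A or A) or ((A or B) implies B) = 1/3 or 2/3 = 2/3
No assignment yields a value below 2/3, so this is the minimum.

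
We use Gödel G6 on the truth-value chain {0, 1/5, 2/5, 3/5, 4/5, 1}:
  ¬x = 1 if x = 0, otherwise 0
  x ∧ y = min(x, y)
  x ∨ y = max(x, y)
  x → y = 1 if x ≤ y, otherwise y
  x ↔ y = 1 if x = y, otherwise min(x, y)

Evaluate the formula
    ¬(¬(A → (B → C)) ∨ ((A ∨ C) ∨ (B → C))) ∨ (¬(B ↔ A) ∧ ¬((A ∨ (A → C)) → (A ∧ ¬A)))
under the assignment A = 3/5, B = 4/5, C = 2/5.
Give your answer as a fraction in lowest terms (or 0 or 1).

0

B → C = 4/5 → 2/5 = 2/5
A → (B → C) = 3/5 → 2/5 = 2/5
¬(A → (B → C)) = ¬2/5 = 0
A ∨ C = 3/5 ∨ 2/5 = 3/5
B → C = 4/5 → 2/5 = 2/5
(A ∨ C) ∨ (B → C) = 3/5 ∨ 2/5 = 3/5
¬(A → (B → C)) ∨ ((A ∨ C) ∨ (B → C)) = 0 ∨ 3/5 = 3/5
¬(¬(A → (B → C)) ∨ ((A ∨ C) ∨ (B → C))) = ¬3/5 = 0
B ↔ A = 4/5 ↔ 3/5 = 3/5
¬(B ↔ A) = ¬3/5 = 0
A → C = 3/5 → 2/5 = 2/5
A ∨ (A → C) = 3/5 ∨ 2/5 = 3/5
¬A = ¬3/5 = 0
A ∧ ¬A = 3/5 ∧ 0 = 0
(A ∨ (A → C)) → (A ∧ ¬A) = 3/5 → 0 = 0
¬((A ∨ (A → C)) → (A ∧ ¬A)) = ¬0 = 1
¬(B ↔ A) ∧ ¬((A ∨ (A → C)) → (A ∧ ¬A)) = 0 ∧ 1 = 0
¬(¬(A → (B → C)) ∨ ((A ∨ C) ∨ (B → C))) ∨ (¬(B ↔ A) ∧ ¬((A ∨ (A → C)) → (A ∧ ¬A))) = 0 ∨ 0 = 0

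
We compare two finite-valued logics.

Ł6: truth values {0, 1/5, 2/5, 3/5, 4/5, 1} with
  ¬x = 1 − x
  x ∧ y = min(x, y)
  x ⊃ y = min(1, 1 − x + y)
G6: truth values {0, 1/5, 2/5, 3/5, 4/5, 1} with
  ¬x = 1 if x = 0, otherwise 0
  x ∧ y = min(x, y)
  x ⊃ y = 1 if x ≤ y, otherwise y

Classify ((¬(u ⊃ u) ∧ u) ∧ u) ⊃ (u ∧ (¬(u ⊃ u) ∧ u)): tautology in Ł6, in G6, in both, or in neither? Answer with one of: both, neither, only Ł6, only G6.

In Ł6: every assignment gives 1 — tautology.
In G6: every assignment gives 1 — tautology.

both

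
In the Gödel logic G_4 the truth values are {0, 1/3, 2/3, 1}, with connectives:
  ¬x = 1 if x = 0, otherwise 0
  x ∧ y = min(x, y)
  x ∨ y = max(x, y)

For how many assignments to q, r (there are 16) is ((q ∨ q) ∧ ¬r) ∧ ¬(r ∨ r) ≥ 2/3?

q = 0, r = 0 ↦ 0  <
q = 0, r = 1/3 ↦ 0  <
q = 0, r = 2/3 ↦ 0  <
q = 0, r = 1 ↦ 0  <
q = 1/3, r = 0 ↦ 1/3  <
q = 1/3, r = 1/3 ↦ 0  <
q = 1/3, r = 2/3 ↦ 0  <
q = 1/3, r = 1 ↦ 0  <
q = 2/3, r = 0 ↦ 2/3  ≥
q = 2/3, r = 1/3 ↦ 0  <
q = 2/3, r = 2/3 ↦ 0  <
q = 2/3, r = 1 ↦ 0  <
q = 1, r = 0 ↦ 1  ≥
q = 1, r = 1/3 ↦ 0  <
q = 1, r = 2/3 ↦ 0  <
q = 1, r = 1 ↦ 0  <
So 2 of the 16 assignments meet the threshold.

2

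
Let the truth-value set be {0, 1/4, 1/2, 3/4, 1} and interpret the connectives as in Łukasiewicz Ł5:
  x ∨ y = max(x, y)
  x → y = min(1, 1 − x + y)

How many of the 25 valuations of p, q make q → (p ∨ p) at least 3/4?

19

value 1: 15 assignments (counts)
value 3/4: 4 assignments (counts)
value 1/2: 3 assignments
value 1/4: 2 assignments
value 0: 1 assignment
So 19 of the 25 assignments meet the threshold.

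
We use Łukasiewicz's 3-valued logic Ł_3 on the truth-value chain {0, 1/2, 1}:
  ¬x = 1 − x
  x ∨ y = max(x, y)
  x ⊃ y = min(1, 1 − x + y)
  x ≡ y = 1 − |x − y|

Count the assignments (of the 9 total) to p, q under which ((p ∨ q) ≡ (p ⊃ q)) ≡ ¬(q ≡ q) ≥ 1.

2

p = 0, q = 0 ↦ 1  ≥
p = 0, q = 1/2 ↦ 1/2  <
p = 0, q = 1 ↦ 0  <
p = 1/2, q = 0 ↦ 0  <
p = 1/2, q = 1/2 ↦ 1/2  <
p = 1/2, q = 1 ↦ 0  <
p = 1, q = 0 ↦ 1  ≥
p = 1, q = 1/2 ↦ 1/2  <
p = 1, q = 1 ↦ 0  <
So 2 of the 9 assignments meet the threshold.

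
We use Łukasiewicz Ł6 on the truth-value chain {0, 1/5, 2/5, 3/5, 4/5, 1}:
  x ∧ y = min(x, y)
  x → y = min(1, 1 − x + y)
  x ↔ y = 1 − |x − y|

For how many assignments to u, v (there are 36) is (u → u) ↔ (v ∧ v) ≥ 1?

6

value 1: 6 assignments (counts)
value 4/5: 6 assignments
value 3/5: 6 assignments
value 2/5: 6 assignments
value 1/5: 6 assignments
value 0: 6 assignments
So 6 of the 36 assignments meet the threshold.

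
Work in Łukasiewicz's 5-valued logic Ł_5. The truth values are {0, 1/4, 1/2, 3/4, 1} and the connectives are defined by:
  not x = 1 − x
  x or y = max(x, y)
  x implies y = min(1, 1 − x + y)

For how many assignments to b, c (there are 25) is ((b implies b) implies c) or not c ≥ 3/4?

20

value 1: 10 assignments (counts)
value 3/4: 10 assignments (counts)
value 1/2: 5 assignments
So 20 of the 25 assignments meet the threshold.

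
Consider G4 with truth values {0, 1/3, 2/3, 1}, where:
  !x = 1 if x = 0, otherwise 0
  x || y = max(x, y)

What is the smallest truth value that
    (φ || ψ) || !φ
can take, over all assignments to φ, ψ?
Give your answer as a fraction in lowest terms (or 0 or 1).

Take φ = 1/3, ψ = 0:
φ || ψ = 1/3 || 0 = 1/3
!φ = !1/3 = 0
(φ || ψ) || !φ = 1/3 || 0 = 1/3
No assignment yields a value below 1/3, so this is the minimum.

1/3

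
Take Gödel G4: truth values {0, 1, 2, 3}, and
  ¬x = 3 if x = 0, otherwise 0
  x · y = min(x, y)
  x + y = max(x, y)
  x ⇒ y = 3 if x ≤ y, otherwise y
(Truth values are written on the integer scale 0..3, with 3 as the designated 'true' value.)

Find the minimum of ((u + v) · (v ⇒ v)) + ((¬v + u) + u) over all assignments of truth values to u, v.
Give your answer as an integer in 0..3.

Take u = 0, v = 1:
u + v = 0 + 1 = 1
v ⇒ v = 1 ⇒ 1 = 3
(u + v) · (v ⇒ v) = 1 · 3 = 1
¬v = ¬1 = 0
¬v + u = 0 + 0 = 0
(¬v + u) + u = 0 + 0 = 0
((u + v) · (v ⇒ v)) + ((¬v + u) + u) = 1 + 0 = 1
No assignment yields a value below 1, so this is the minimum.

1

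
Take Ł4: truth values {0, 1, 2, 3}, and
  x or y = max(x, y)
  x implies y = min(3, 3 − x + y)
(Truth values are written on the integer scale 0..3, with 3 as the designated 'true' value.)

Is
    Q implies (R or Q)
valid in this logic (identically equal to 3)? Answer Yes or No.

Q = 0, R = 0 ↦ 3
Q = 0, R = 1 ↦ 3
Q = 0, R = 2 ↦ 3
Q = 0, R = 3 ↦ 3
Q = 1, R = 0 ↦ 3
Q = 1, R = 1 ↦ 3
Q = 1, R = 2 ↦ 3
Q = 1, R = 3 ↦ 3
Q = 2, R = 0 ↦ 3
Q = 2, R = 1 ↦ 3
Q = 2, R = 2 ↦ 3
Q = 2, R = 3 ↦ 3
Q = 3, R = 0 ↦ 3
Q = 3, R = 1 ↦ 3
Q = 3, R = 2 ↦ 3
Q = 3, R = 3 ↦ 3
Every assignment gives a value ≥ 3.

Yes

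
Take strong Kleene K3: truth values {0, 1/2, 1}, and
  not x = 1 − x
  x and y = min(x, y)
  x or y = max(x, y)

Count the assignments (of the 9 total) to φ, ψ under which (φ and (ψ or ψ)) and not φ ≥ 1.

0

φ = 0, ψ = 0 ↦ 0  <
φ = 0, ψ = 1/2 ↦ 0  <
φ = 0, ψ = 1 ↦ 0  <
φ = 1/2, ψ = 0 ↦ 0  <
φ = 1/2, ψ = 1/2 ↦ 1/2  <
φ = 1/2, ψ = 1 ↦ 1/2  <
φ = 1, ψ = 0 ↦ 0  <
φ = 1, ψ = 1/2 ↦ 0  <
φ = 1, ψ = 1 ↦ 0  <
So 0 of the 9 assignments meet the threshold.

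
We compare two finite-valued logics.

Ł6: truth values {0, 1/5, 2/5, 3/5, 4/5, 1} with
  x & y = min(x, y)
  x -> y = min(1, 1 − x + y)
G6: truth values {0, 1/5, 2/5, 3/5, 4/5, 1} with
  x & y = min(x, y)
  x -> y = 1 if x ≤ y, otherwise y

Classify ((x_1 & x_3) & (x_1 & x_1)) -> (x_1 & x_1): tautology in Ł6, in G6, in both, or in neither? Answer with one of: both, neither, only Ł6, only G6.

both

In Ł6: every assignment gives 1 — tautology.
In G6: every assignment gives 1 — tautology.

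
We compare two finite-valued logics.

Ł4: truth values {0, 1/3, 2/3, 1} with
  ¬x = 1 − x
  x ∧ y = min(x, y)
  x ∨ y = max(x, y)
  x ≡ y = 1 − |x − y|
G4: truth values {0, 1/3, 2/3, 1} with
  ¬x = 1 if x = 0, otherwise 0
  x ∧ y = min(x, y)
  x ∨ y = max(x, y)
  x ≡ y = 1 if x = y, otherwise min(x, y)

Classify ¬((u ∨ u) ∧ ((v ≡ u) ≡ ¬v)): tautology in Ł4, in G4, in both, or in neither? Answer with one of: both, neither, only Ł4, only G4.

only G4

In Ł4: at u = 1/3, v = 0 the value is 2/3 — not a tautology.
In G4: every assignment gives 1 — tautology.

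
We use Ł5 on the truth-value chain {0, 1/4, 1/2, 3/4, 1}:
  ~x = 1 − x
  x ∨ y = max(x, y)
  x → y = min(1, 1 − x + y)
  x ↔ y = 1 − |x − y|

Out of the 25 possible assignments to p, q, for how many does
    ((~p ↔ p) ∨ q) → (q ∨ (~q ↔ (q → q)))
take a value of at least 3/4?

24

value 1: 22 assignments (counts)
value 3/4: 2 assignments (counts)
value 1/2: 1 assignment
So 24 of the 25 assignments meet the threshold.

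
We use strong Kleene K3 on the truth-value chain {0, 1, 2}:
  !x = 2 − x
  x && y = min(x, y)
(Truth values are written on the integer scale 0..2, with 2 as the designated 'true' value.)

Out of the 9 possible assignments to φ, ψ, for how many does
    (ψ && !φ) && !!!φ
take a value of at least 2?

φ = 0, ψ = 0 ↦ 0  <
φ = 0, ψ = 1 ↦ 1  <
φ = 0, ψ = 2 ↦ 2  ≥
φ = 1, ψ = 0 ↦ 0  <
φ = 1, ψ = 1 ↦ 1  <
φ = 1, ψ = 2 ↦ 1  <
φ = 2, ψ = 0 ↦ 0  <
φ = 2, ψ = 1 ↦ 0  <
φ = 2, ψ = 2 ↦ 0  <
So 1 of the 9 assignments meets the threshold.

1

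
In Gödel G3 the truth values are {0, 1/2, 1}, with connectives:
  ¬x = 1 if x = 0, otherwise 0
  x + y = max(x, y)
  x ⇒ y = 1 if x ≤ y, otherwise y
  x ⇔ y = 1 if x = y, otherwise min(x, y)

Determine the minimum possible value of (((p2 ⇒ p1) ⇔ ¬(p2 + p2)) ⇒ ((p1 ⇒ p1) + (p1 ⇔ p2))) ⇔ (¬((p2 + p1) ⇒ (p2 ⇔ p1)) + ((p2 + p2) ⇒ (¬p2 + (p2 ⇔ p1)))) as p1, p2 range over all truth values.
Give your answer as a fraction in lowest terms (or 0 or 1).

Take p1 = 1/2, p2 = 1:
p2 ⇒ p1 = 1 ⇒ 1/2 = 1/2
p2 + p2 = 1 + 1 = 1
¬(p2 + p2) = ¬1 = 0
(p2 ⇒ p1) ⇔ ¬(p2 + p2) = 1/2 ⇔ 0 = 0
p1 ⇒ p1 = 1/2 ⇒ 1/2 = 1
p1 ⇔ p2 = 1/2 ⇔ 1 = 1/2
(p1 ⇒ p1) + (p1 ⇔ p2) = 1 + 1/2 = 1
((p2 ⇒ p1) ⇔ ¬(p2 + p2)) ⇒ ((p1 ⇒ p1) + (p1 ⇔ p2)) = 0 ⇒ 1 = 1
p2 + p1 = 1 + 1/2 = 1
p2 ⇔ p1 = 1 ⇔ 1/2 = 1/2
(p2 + p1) ⇒ (p2 ⇔ p1) = 1 ⇒ 1/2 = 1/2
¬((p2 + p1) ⇒ (p2 ⇔ p1)) = ¬1/2 = 0
p2 + p2 = 1 + 1 = 1
¬p2 = ¬1 = 0
p2 ⇔ p1 = 1 ⇔ 1/2 = 1/2
¬p2 + (p2 ⇔ p1) = 0 + 1/2 = 1/2
(p2 + p2) ⇒ (¬p2 + (p2 ⇔ p1)) = 1 ⇒ 1/2 = 1/2
¬((p2 + p1) ⇒ (p2 ⇔ p1)) + ((p2 + p2) ⇒ (¬p2 + (p2 ⇔ p1))) = 0 + 1/2 = 1/2
(((p2 ⇒ p1) ⇔ ¬(p2 + p2)) ⇒ ((p1 ⇒ p1) + (p1 ⇔ p2))) ⇔ (¬((p2 + p1) ⇒ (p2 ⇔ p1)) + ((p2 + p2) ⇒ (¬p2 + (p2 ⇔ p1)))) = 1 ⇔ 1/2 = 1/2
No assignment yields a value below 1/2, so this is the minimum.

1/2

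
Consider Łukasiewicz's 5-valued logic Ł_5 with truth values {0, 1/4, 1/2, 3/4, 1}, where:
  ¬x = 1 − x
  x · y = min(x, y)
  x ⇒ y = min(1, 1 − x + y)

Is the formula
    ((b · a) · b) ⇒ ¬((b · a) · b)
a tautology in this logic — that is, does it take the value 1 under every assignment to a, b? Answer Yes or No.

Counterexample: take a = 3/4, b = 3/4.
b · a = 3/4 · 3/4 = 3/4
(b · a) · b = 3/4 · 3/4 = 3/4
b · a = 3/4 · 3/4 = 3/4
(b · a) · b = 3/4 · 3/4 = 3/4
¬((b · a) · b) = ¬3/4 = 1/4
((b · a) · b) ⇒ ¬((b · a) · b) = 3/4 ⇒ 1/4 = 1/2
This gives 1/2 ≠ 1.

No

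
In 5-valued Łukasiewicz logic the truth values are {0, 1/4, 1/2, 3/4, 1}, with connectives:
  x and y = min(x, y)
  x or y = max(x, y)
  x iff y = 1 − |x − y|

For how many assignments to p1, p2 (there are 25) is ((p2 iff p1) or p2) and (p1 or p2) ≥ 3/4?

11

value 1: 5 assignments (counts)
value 3/4: 6 assignments (counts)
value 1/2: 7 assignments
value 1/4: 5 assignments
value 0: 2 assignments
So 11 of the 25 assignments meet the threshold.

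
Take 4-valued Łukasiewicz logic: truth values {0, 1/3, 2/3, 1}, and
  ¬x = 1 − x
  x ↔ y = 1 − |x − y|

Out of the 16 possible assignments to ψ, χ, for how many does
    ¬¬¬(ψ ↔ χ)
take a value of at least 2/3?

ψ = 0, χ = 0 ↦ 0  <
ψ = 0, χ = 1/3 ↦ 1/3  <
ψ = 0, χ = 2/3 ↦ 2/3  ≥
ψ = 0, χ = 1 ↦ 1  ≥
ψ = 1/3, χ = 0 ↦ 1/3  <
ψ = 1/3, χ = 1/3 ↦ 0  <
ψ = 1/3, χ = 2/3 ↦ 1/3  <
ψ = 1/3, χ = 1 ↦ 2/3  ≥
ψ = 2/3, χ = 0 ↦ 2/3  ≥
ψ = 2/3, χ = 1/3 ↦ 1/3  <
ψ = 2/3, χ = 2/3 ↦ 0  <
ψ = 2/3, χ = 1 ↦ 1/3  <
ψ = 1, χ = 0 ↦ 1  ≥
ψ = 1, χ = 1/3 ↦ 2/3  ≥
ψ = 1, χ = 2/3 ↦ 1/3  <
ψ = 1, χ = 1 ↦ 0  <
So 6 of the 16 assignments meet the threshold.

6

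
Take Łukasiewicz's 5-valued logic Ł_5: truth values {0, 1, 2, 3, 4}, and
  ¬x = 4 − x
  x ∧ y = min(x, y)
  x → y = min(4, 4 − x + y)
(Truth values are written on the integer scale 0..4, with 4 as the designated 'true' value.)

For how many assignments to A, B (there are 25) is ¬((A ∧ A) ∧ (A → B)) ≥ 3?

13

value 4: 6 assignments (counts)
value 3: 7 assignments (counts)
value 2: 7 assignments
value 1: 4 assignments
value 0: 1 assignment
So 13 of the 25 assignments meet the threshold.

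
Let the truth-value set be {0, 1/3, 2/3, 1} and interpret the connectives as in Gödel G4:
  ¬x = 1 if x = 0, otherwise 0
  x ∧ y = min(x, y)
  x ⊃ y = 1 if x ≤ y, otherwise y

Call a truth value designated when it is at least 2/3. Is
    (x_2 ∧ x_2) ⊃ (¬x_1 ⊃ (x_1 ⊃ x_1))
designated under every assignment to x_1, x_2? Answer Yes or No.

x_1 = 0, x_2 = 0 ↦ 1
x_1 = 0, x_2 = 1/3 ↦ 1
x_1 = 0, x_2 = 2/3 ↦ 1
x_1 = 0, x_2 = 1 ↦ 1
x_1 = 1/3, x_2 = 0 ↦ 1
x_1 = 1/3, x_2 = 1/3 ↦ 1
x_1 = 1/3, x_2 = 2/3 ↦ 1
x_1 = 1/3, x_2 = 1 ↦ 1
x_1 = 2/3, x_2 = 0 ↦ 1
x_1 = 2/3, x_2 = 1/3 ↦ 1
x_1 = 2/3, x_2 = 2/3 ↦ 1
x_1 = 2/3, x_2 = 1 ↦ 1
x_1 = 1, x_2 = 0 ↦ 1
x_1 = 1, x_2 = 1/3 ↦ 1
x_1 = 1, x_2 = 2/3 ↦ 1
x_1 = 1, x_2 = 1 ↦ 1
Every assignment gives a value ≥ 2/3.

Yes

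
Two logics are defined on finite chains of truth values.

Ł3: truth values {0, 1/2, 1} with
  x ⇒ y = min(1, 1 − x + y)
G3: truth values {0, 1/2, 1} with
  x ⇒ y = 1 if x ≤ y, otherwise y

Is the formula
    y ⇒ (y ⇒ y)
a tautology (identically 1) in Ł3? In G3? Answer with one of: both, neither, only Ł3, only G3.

In Ł3: every assignment gives 1 — tautology.
In G3: every assignment gives 1 — tautology.

both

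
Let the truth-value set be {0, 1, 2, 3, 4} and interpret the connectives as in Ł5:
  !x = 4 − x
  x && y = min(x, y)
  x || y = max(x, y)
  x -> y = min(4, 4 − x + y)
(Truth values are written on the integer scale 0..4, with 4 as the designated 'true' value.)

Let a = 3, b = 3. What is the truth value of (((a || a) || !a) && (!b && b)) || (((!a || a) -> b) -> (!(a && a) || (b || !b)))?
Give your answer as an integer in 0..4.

3

a || a = 3 || 3 = 3
!a = !3 = 1
(a || a) || !a = 3 || 1 = 3
!b = !3 = 1
!b && b = 1 && 3 = 1
((a || a) || !a) && (!b && b) = 3 && 1 = 1
!a = !3 = 1
!a || a = 1 || 3 = 3
(!a || a) -> b = 3 -> 3 = 4
a && a = 3 && 3 = 3
!(a && a) = !3 = 1
!b = !3 = 1
b || !b = 3 || 1 = 3
!(a && a) || (b || !b) = 1 || 3 = 3
((!a || a) -> b) -> (!(a && a) || (b || !b)) = 4 -> 3 = 3
(((a || a) || !a) && (!b && b)) || (((!a || a) -> b) -> (!(a && a) || (b || !b))) = 1 || 3 = 3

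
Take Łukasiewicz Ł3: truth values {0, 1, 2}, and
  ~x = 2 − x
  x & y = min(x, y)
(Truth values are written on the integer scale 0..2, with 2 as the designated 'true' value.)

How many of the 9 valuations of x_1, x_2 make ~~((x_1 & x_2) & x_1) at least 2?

x_1 = 0, x_2 = 0 ↦ 0  <
x_1 = 0, x_2 = 1 ↦ 0  <
x_1 = 0, x_2 = 2 ↦ 0  <
x_1 = 1, x_2 = 0 ↦ 0  <
x_1 = 1, x_2 = 1 ↦ 1  <
x_1 = 1, x_2 = 2 ↦ 1  <
x_1 = 2, x_2 = 0 ↦ 0  <
x_1 = 2, x_2 = 1 ↦ 1  <
x_1 = 2, x_2 = 2 ↦ 2  ≥
So 1 of the 9 assignments meets the threshold.

1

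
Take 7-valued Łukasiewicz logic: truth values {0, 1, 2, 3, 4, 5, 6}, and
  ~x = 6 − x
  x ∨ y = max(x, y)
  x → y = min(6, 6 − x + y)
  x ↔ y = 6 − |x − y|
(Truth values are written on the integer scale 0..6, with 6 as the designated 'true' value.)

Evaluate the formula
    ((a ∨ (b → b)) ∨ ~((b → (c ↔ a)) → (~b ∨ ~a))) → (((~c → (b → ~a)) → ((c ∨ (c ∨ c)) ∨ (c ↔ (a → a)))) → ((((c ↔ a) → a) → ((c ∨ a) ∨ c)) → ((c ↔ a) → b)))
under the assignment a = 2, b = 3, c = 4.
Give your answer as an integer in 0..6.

b → b = 3 → 3 = 6
a ∨ (b → b) = 2 ∨ 6 = 6
c ↔ a = 4 ↔ 2 = 4
b → (c ↔ a) = 3 → 4 = 6
~b = ~3 = 3
~a = ~2 = 4
~b ∨ ~a = 3 ∨ 4 = 4
(b → (c ↔ a)) → (~b ∨ ~a) = 6 → 4 = 4
~((b → (c ↔ a)) → (~b ∨ ~a)) = ~4 = 2
(a ∨ (b → b)) ∨ ~((b → (c ↔ a)) → (~b ∨ ~a)) = 6 ∨ 2 = 6
~c = ~4 = 2
~a = ~2 = 4
b → ~a = 3 → 4 = 6
~c → (b → ~a) = 2 → 6 = 6
c ∨ c = 4 ∨ 4 = 4
c ∨ (c ∨ c) = 4 ∨ 4 = 4
a → a = 2 → 2 = 6
c ↔ (a → a) = 4 ↔ 6 = 4
(c ∨ (c ∨ c)) ∨ (c ↔ (a → a)) = 4 ∨ 4 = 4
(~c → (b → ~a)) → ((c ∨ (c ∨ c)) ∨ (c ↔ (a → a))) = 6 → 4 = 4
c ↔ a = 4 ↔ 2 = 4
(c ↔ a) → a = 4 → 2 = 4
c ∨ a = 4 ∨ 2 = 4
(c ∨ a) ∨ c = 4 ∨ 4 = 4
((c ↔ a) → a) → ((c ∨ a) ∨ c) = 4 → 4 = 6
c ↔ a = 4 ↔ 2 = 4
(c ↔ a) → b = 4 → 3 = 5
(((c ↔ a) → a) → ((c ∨ a) ∨ c)) → ((c ↔ a) → b) = 6 → 5 = 5
((~c → (b → ~a)) → ((c ∨ (c ∨ c)) ∨ (c ↔ (a → a)))) → ((((c ↔ a) → a) → ((c ∨ a) ∨ c)) → ((c ↔ a) → b)) = 4 → 5 = 6
((a ∨ (b → b)) ∨ ~((b → (c ↔ a)) → (~b ∨ ~a))) → (((~c → (b → ~a)) → ((c ∨ (c ∨ c)) ∨ (c ↔ (a → a)))) → ((((c ↔ a) → a) → ((c ∨ a) ∨ c)) → ((c ↔ a) → b))) = 6 → 6 = 6

6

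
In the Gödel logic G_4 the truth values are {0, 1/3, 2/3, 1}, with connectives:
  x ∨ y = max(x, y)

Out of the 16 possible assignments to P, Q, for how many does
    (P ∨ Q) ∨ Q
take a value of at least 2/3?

P = 0, Q = 0 ↦ 0  <
P = 0, Q = 1/3 ↦ 1/3  <
P = 0, Q = 2/3 ↦ 2/3  ≥
P = 0, Q = 1 ↦ 1  ≥
P = 1/3, Q = 0 ↦ 1/3  <
P = 1/3, Q = 1/3 ↦ 1/3  <
P = 1/3, Q = 2/3 ↦ 2/3  ≥
P = 1/3, Q = 1 ↦ 1  ≥
P = 2/3, Q = 0 ↦ 2/3  ≥
P = 2/3, Q = 1/3 ↦ 2/3  ≥
P = 2/3, Q = 2/3 ↦ 2/3  ≥
P = 2/3, Q = 1 ↦ 1  ≥
P = 1, Q = 0 ↦ 1  ≥
P = 1, Q = 1/3 ↦ 1  ≥
P = 1, Q = 2/3 ↦ 1  ≥
P = 1, Q = 1 ↦ 1  ≥
So 12 of the 16 assignments meet the threshold.

12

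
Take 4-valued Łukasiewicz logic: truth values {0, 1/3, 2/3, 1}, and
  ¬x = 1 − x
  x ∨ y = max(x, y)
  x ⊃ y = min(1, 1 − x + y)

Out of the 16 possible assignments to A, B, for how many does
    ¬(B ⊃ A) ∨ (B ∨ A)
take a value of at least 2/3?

A = 0, B = 0 ↦ 0  <
A = 0, B = 1/3 ↦ 1/3  <
A = 0, B = 2/3 ↦ 2/3  ≥
A = 0, B = 1 ↦ 1  ≥
A = 1/3, B = 0 ↦ 1/3  <
A = 1/3, B = 1/3 ↦ 1/3  <
A = 1/3, B = 2/3 ↦ 2/3  ≥
A = 1/3, B = 1 ↦ 1  ≥
A = 2/3, B = 0 ↦ 2/3  ≥
A = 2/3, B = 1/3 ↦ 2/3  ≥
A = 2/3, B = 2/3 ↦ 2/3  ≥
A = 2/3, B = 1 ↦ 1  ≥
A = 1, B = 0 ↦ 1  ≥
A = 1, B = 1/3 ↦ 1  ≥
A = 1, B = 2/3 ↦ 1  ≥
A = 1, B = 1 ↦ 1  ≥
So 12 of the 16 assignments meet the threshold.

12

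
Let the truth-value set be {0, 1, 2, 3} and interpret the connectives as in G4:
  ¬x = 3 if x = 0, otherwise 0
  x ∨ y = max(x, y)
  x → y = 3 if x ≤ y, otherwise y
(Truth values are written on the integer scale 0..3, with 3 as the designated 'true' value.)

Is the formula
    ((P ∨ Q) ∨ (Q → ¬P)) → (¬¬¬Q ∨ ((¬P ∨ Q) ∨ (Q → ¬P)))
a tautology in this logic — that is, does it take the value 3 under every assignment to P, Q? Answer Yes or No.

No

Counterexample: take P = 2, Q = 1.
P ∨ Q = 2 ∨ 1 = 2
¬P = ¬2 = 0
Q → ¬P = 1 → 0 = 0
(P ∨ Q) ∨ (Q → ¬P) = 2 ∨ 0 = 2
¬Q = ¬1 = 0
¬¬Q = ¬0 = 3
¬¬¬Q = ¬3 = 0
¬P = ¬2 = 0
¬P ∨ Q = 0 ∨ 1 = 1
¬P = ¬2 = 0
Q → ¬P = 1 → 0 = 0
(¬P ∨ Q) ∨ (Q → ¬P) = 1 ∨ 0 = 1
¬¬¬Q ∨ ((¬P ∨ Q) ∨ (Q → ¬P)) = 0 ∨ 1 = 1
((P ∨ Q) ∨ (Q → ¬P)) → (¬¬¬Q ∨ ((¬P ∨ Q) ∨ (Q → ¬P))) = 2 → 1 = 1
This gives 1 ≠ 3.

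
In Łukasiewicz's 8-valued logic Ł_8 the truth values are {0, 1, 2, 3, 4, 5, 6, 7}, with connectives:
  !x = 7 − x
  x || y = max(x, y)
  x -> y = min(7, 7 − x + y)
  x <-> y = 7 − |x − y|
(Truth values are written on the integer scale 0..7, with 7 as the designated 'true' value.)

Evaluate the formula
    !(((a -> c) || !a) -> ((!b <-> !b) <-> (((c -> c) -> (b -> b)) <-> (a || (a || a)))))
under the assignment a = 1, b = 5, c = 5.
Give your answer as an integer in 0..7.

a -> c = 1 -> 5 = 7
!a = !1 = 6
(a -> c) || !a = 7 || 6 = 7
!b = !5 = 2
!b = !5 = 2
!b <-> !b = 2 <-> 2 = 7
c -> c = 5 -> 5 = 7
b -> b = 5 -> 5 = 7
(c -> c) -> (b -> b) = 7 -> 7 = 7
a || a = 1 || 1 = 1
a || (a || a) = 1 || 1 = 1
((c -> c) -> (b -> b)) <-> (a || (a || a)) = 7 <-> 1 = 1
(!b <-> !b) <-> (((c -> c) -> (b -> b)) <-> (a || (a || a))) = 7 <-> 1 = 1
((a -> c) || !a) -> ((!b <-> !b) <-> (((c -> c) -> (b -> b)) <-> (a || (a || a)))) = 7 -> 1 = 1
!(((a -> c) || !a) -> ((!b <-> !b) <-> (((c -> c) -> (b -> b)) <-> (a || (a || a))))) = !1 = 6

6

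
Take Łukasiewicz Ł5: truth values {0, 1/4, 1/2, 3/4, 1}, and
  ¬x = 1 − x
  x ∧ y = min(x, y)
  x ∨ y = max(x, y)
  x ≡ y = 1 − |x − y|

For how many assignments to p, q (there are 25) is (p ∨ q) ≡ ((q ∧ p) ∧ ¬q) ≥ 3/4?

value 1: 3 assignments (counts)
value 3/4: 5 assignments (counts)
value 1/2: 7 assignments
value 1/4: 4 assignments
value 0: 6 assignments
So 8 of the 25 assignments meet the threshold.

8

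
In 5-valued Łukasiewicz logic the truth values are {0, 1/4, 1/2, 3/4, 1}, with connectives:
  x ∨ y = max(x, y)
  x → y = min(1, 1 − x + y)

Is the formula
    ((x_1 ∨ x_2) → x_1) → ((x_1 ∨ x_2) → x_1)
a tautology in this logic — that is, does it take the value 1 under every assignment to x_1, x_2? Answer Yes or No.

At x_1 = 1/2, x_2 = 1/4, for instance:
x_1 ∨ x_2 = 1/2 ∨ 1/4 = 1/2
(x_1 ∨ x_2) → x_1 = 1/2 → 1/2 = 1
((x_1 ∨ x_2) → x_1) → ((x_1 ∨ x_2) → x_1) = 1 → 1 = 1
and checking the remaining 24 assignments likewise gives ≥ 1 in every case.

Yes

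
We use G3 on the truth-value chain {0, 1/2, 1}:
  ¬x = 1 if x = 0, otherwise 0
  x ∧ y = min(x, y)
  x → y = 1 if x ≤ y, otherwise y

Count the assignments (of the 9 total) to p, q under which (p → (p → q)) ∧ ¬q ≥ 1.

1

p = 0, q = 0 ↦ 1  ≥
p = 0, q = 1/2 ↦ 0  <
p = 0, q = 1 ↦ 0  <
p = 1/2, q = 0 ↦ 0  <
p = 1/2, q = 1/2 ↦ 0  <
p = 1/2, q = 1 ↦ 0  <
p = 1, q = 0 ↦ 0  <
p = 1, q = 1/2 ↦ 0  <
p = 1, q = 1 ↦ 0  <
So 1 of the 9 assignments meets the threshold.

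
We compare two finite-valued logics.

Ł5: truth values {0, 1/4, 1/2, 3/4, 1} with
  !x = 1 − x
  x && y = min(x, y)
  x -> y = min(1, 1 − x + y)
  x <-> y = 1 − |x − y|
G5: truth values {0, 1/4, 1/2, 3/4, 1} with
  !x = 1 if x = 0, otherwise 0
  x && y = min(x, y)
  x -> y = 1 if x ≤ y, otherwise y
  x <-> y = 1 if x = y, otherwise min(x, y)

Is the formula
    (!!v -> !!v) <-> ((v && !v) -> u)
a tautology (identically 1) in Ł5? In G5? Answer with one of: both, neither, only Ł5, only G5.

In Ł5: at u = 0, v = 1/4 the value is 3/4 — not a tautology.
In G5: every assignment gives 1 — tautology.

only G5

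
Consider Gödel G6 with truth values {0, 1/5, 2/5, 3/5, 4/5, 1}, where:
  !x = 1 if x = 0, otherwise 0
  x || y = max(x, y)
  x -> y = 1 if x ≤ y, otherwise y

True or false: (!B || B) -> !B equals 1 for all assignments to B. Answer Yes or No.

Counterexample: take B = 1/5.
!B = !1/5 = 0
!B || B = 0 || 1/5 = 1/5
(!B || B) -> !B = 1/5 -> 0 = 0
This gives 0 ≠ 1.

No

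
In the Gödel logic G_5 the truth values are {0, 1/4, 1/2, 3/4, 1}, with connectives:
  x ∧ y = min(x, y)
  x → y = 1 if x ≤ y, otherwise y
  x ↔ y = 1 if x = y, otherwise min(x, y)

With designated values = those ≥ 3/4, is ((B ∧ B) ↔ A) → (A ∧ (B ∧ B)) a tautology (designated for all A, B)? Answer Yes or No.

Counterexample: take A = 0, B = 0.
B ∧ B = 0 ∧ 0 = 0
(B ∧ B) ↔ A = 0 ↔ 0 = 1
B ∧ B = 0 ∧ 0 = 0
A ∧ (B ∧ B) = 0 ∧ 0 = 0
((B ∧ B) ↔ A) → (A ∧ (B ∧ B)) = 1 → 0 = 0
This gives 0, which is below 3/4.

No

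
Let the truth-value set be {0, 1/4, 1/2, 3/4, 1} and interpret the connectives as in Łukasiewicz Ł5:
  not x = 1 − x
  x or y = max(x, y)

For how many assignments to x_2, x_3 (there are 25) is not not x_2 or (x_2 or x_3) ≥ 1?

9

value 1: 9 assignments (counts)
value 3/4: 7 assignments
value 1/2: 5 assignments
value 1/4: 3 assignments
value 0: 1 assignment
So 9 of the 25 assignments meet the threshold.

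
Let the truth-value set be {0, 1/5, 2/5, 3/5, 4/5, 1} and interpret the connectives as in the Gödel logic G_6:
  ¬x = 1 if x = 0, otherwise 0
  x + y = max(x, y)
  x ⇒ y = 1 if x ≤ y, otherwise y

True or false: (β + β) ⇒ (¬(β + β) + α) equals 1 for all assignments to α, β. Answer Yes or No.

Counterexample: take α = 0, β = 1/5.
β + β = 1/5 + 1/5 = 1/5
β + β = 1/5 + 1/5 = 1/5
¬(β + β) = ¬1/5 = 0
¬(β + β) + α = 0 + 0 = 0
(β + β) ⇒ (¬(β + β) + α) = 1/5 ⇒ 0 = 0
This gives 0 ≠ 1.

No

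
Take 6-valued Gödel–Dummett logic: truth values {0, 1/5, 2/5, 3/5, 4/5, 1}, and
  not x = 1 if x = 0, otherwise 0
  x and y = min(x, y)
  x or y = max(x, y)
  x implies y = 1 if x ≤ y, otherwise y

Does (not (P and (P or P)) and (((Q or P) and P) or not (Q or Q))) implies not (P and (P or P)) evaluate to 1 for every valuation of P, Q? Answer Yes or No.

At P = 2/5, Q = 1, for instance:
P or P = 2/5 or 2/5 = 2/5
P and (P or P) = 2/5 and 2/5 = 2/5
not (P and (P or P)) = not 2/5 = 0
Q or P = 1 or 2/5 = 1
(Q or P) and P = 1 and 2/5 = 2/5
Q or Q = 1 or 1 = 1
not (Q or Q) = not 1 = 0
((Q or P) and P) or not (Q or Q) = 2/5 or 0 = 2/5
not (P and (P or P)) and (((Q or P) and P) or not (Q or Q)) = 0 and 2/5 = 0
(not (P and (P or P)) and (((Q or P) and P) or not (Q or Q))) implies not (P and (P or P)) = 0 implies 0 = 1
and checking the remaining 35 assignments likewise gives ≥ 1 in every case.

Yes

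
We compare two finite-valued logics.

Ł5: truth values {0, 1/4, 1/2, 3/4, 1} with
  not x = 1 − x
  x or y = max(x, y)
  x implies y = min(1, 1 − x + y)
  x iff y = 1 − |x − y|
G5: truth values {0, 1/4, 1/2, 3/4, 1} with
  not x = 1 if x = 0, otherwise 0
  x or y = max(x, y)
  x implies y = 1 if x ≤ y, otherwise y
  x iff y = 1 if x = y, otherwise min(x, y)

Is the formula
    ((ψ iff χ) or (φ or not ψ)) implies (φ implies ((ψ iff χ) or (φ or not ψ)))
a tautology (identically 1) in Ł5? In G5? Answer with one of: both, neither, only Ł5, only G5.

both

In Ł5: every assignment gives 1 — tautology.
In G5: every assignment gives 1 — tautology.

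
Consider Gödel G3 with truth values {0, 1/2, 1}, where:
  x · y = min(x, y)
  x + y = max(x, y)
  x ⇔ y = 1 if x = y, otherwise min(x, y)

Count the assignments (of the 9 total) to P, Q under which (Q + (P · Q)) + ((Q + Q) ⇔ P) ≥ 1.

P = 0, Q = 0 ↦ 1  ≥
P = 0, Q = 1/2 ↦ 1/2  <
P = 0, Q = 1 ↦ 1  ≥
P = 1/2, Q = 0 ↦ 0  <
P = 1/2, Q = 1/2 ↦ 1  ≥
P = 1/2, Q = 1 ↦ 1  ≥
P = 1, Q = 0 ↦ 0  <
P = 1, Q = 1/2 ↦ 1/2  <
P = 1, Q = 1 ↦ 1  ≥
So 5 of the 9 assignments meet the threshold.

5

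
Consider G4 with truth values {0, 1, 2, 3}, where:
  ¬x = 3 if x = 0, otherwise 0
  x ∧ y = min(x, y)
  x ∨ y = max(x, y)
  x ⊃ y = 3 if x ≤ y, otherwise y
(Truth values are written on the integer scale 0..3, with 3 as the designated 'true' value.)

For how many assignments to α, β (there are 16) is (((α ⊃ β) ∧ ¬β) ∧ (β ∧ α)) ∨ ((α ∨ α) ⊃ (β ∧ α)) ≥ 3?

α = 0, β = 0 ↦ 3  ≥
α = 0, β = 1 ↦ 3  ≥
α = 0, β = 2 ↦ 3  ≥
α = 0, β = 3 ↦ 3  ≥
α = 1, β = 0 ↦ 0  <
α = 1, β = 1 ↦ 3  ≥
α = 1, β = 2 ↦ 3  ≥
α = 1, β = 3 ↦ 3  ≥
α = 2, β = 0 ↦ 0  <
α = 2, β = 1 ↦ 1  <
α = 2, β = 2 ↦ 3  ≥
α = 2, β = 3 ↦ 3  ≥
α = 3, β = 0 ↦ 0  <
α = 3, β = 1 ↦ 1  <
α = 3, β = 2 ↦ 2  <
α = 3, β = 3 ↦ 3  ≥
So 10 of the 16 assignments meet the threshold.

10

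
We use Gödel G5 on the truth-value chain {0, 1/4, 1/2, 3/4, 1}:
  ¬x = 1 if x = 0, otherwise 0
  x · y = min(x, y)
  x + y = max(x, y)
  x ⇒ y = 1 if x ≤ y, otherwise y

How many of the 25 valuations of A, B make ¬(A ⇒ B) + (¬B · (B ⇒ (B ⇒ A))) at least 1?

value 1: 5 assignments (counts)
value 0: 20 assignments
So 5 of the 25 assignments meet the threshold.

5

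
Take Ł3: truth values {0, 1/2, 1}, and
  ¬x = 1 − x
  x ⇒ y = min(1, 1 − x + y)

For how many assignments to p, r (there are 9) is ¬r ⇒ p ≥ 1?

6

p = 0, r = 0 ↦ 0  <
p = 0, r = 1/2 ↦ 1/2  <
p = 0, r = 1 ↦ 1  ≥
p = 1/2, r = 0 ↦ 1/2  <
p = 1/2, r = 1/2 ↦ 1  ≥
p = 1/2, r = 1 ↦ 1  ≥
p = 1, r = 0 ↦ 1  ≥
p = 1, r = 1/2 ↦ 1  ≥
p = 1, r = 1 ↦ 1  ≥
So 6 of the 9 assignments meet the threshold.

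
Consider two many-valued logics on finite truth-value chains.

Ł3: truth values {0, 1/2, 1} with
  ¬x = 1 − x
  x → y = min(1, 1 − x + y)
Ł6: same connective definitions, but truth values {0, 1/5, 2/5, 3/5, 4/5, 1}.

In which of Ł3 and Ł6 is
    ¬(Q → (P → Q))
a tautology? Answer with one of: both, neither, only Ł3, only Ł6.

neither

In Ł3: at P = 0, Q = 0 the value is 0 — not a tautology.
In Ł6: at P = 0, Q = 0 the value is 0 — not a tautology.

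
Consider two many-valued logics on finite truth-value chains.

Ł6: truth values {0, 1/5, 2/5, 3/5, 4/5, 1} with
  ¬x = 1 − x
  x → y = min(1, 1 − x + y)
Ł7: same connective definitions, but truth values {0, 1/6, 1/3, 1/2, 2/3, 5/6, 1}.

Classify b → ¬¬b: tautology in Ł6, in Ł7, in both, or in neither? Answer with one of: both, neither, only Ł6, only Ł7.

In Ł6: every assignment gives 1 — tautology.
In Ł7: every assignment gives 1 — tautology.

both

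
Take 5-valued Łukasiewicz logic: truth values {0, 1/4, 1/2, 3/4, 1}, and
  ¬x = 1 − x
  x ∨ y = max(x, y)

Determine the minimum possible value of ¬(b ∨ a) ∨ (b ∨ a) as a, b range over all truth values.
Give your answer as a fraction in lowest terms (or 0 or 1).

1/2

Take a = 0, b = 1/2:
b ∨ a = 1/2 ∨ 0 = 1/2
¬(b ∨ a) = ¬1/2 = 1/2
b ∨ a = 1/2 ∨ 0 = 1/2
¬(b ∨ a) ∨ (b ∨ a) = 1/2 ∨ 1/2 = 1/2
No assignment yields a value below 1/2, so this is the minimum.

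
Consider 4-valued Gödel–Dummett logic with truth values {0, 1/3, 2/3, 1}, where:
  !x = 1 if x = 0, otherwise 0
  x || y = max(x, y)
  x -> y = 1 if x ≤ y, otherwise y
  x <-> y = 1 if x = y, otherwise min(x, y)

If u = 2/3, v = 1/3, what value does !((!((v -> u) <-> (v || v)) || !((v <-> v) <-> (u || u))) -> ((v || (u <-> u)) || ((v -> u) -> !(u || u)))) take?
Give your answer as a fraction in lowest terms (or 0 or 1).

v -> u = 1/3 -> 2/3 = 1
v || v = 1/3 || 1/3 = 1/3
(v -> u) <-> (v || v) = 1 <-> 1/3 = 1/3
!((v -> u) <-> (v || v)) = !1/3 = 0
v <-> v = 1/3 <-> 1/3 = 1
u || u = 2/3 || 2/3 = 2/3
(v <-> v) <-> (u || u) = 1 <-> 2/3 = 2/3
!((v <-> v) <-> (u || u)) = !2/3 = 0
!((v -> u) <-> (v || v)) || !((v <-> v) <-> (u || u)) = 0 || 0 = 0
u <-> u = 2/3 <-> 2/3 = 1
v || (u <-> u) = 1/3 || 1 = 1
v -> u = 1/3 -> 2/3 = 1
u || u = 2/3 || 2/3 = 2/3
!(u || u) = !2/3 = 0
(v -> u) -> !(u || u) = 1 -> 0 = 0
(v || (u <-> u)) || ((v -> u) -> !(u || u)) = 1 || 0 = 1
(!((v -> u) <-> (v || v)) || !((v <-> v) <-> (u || u))) -> ((v || (u <-> u)) || ((v -> u) -> !(u || u))) = 0 -> 1 = 1
!((!((v -> u) <-> (v || v)) || !((v <-> v) <-> (u || u))) -> ((v || (u <-> u)) || ((v -> u) -> !(u || u)))) = !1 = 0

0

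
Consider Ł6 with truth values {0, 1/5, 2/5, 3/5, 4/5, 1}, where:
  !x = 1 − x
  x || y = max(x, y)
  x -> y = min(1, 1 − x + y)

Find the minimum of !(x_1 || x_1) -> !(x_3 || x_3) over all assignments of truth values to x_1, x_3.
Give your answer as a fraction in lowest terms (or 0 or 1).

Take x_1 = 0, x_3 = 1:
x_1 || x_1 = 0 || 0 = 0
!(x_1 || x_1) = !0 = 1
x_3 || x_3 = 1 || 1 = 1
!(x_3 || x_3) = !1 = 0
!(x_1 || x_1) -> !(x_3 || x_3) = 1 -> 0 = 0
No assignment yields a value below 0, so this is the minimum.

0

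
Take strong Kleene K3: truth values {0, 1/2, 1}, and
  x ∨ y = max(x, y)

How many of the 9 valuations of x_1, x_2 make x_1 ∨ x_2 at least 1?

5

x_1 = 0, x_2 = 0 ↦ 0  <
x_1 = 0, x_2 = 1/2 ↦ 1/2  <
x_1 = 0, x_2 = 1 ↦ 1  ≥
x_1 = 1/2, x_2 = 0 ↦ 1/2  <
x_1 = 1/2, x_2 = 1/2 ↦ 1/2  <
x_1 = 1/2, x_2 = 1 ↦ 1  ≥
x_1 = 1, x_2 = 0 ↦ 1  ≥
x_1 = 1, x_2 = 1/2 ↦ 1  ≥
x_1 = 1, x_2 = 1 ↦ 1  ≥
So 5 of the 9 assignments meet the threshold.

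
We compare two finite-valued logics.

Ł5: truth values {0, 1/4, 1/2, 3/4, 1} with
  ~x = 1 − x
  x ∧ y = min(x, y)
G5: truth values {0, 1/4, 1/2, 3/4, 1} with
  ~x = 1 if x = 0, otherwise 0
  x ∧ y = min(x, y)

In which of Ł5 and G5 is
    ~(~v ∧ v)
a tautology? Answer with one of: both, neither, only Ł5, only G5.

only G5

In Ł5: at v = 1/4 the value is 3/4 — not a tautology.
In G5: every assignment gives 1 — tautology.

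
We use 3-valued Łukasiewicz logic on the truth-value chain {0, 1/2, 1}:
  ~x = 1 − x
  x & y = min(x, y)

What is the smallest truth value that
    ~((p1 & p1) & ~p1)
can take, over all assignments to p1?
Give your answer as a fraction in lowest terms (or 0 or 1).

Take p1 = 1/2:
p1 & p1 = 1/2 & 1/2 = 1/2
~p1 = ~1/2 = 1/2
(p1 & p1) & ~p1 = 1/2 & 1/2 = 1/2
~((p1 & p1) & ~p1) = ~1/2 = 1/2
No assignment yields a value below 1/2, so this is the minimum.

1/2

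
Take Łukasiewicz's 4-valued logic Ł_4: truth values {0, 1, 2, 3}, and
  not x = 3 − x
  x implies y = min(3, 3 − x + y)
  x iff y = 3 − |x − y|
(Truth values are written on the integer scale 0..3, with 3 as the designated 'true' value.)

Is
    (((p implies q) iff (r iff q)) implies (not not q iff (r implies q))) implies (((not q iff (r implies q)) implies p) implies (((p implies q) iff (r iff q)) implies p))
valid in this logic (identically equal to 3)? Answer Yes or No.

Counterexample: take p = 0, q = 2, r = 1.
p implies q = 0 implies 2 = 3
r iff q = 1 iff 2 = 2
(p implies q) iff (r iff q) = 3 iff 2 = 2
not q = not 2 = 1
not not q = not 1 = 2
r implies q = 1 implies 2 = 3
not not q iff (r implies q) = 2 iff 3 = 2
((p implies q) iff (r iff q)) implies (not not q iff (r implies q)) = 2 implies 2 = 3
not q = not 2 = 1
r implies q = 1 implies 2 = 3
not q iff (r implies q) = 1 iff 3 = 1
(not q iff (r implies q)) implies p = 1 implies 0 = 2
p implies q = 0 implies 2 = 3
r iff q = 1 iff 2 = 2
(p implies q) iff (r iff q) = 3 iff 2 = 2
((p implies q) iff (r iff q)) implies p = 2 implies 0 = 1
((not q iff (r implies q)) implies p) implies (((p implies q) iff (r iff q)) implies p) = 2 implies 1 = 2
(((p implies q) iff (r iff q)) implies (not not q iff (r implies q))) implies (((not q iff (r implies q)) implies p) implies (((p implies q) iff (r iff q)) implies p)) = 3 implies 2 = 2
This gives 2 ≠ 3.

No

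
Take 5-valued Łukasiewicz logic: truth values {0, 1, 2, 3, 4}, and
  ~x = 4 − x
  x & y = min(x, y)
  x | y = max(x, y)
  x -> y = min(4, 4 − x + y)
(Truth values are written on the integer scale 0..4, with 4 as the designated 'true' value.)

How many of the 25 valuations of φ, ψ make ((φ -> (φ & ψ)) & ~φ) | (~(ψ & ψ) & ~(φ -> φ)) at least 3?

10

value 4: 5 assignments (counts)
value 3: 5 assignments (counts)
value 2: 5 assignments
value 1: 5 assignments
value 0: 5 assignments
So 10 of the 25 assignments meet the threshold.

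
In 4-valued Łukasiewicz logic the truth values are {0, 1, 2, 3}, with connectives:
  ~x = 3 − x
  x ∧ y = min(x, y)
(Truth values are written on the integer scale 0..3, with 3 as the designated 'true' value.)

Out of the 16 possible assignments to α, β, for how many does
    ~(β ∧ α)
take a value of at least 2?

12

α = 0, β = 0 ↦ 3  ≥
α = 0, β = 1 ↦ 3  ≥
α = 0, β = 2 ↦ 3  ≥
α = 0, β = 3 ↦ 3  ≥
α = 1, β = 0 ↦ 3  ≥
α = 1, β = 1 ↦ 2  ≥
α = 1, β = 2 ↦ 2  ≥
α = 1, β = 3 ↦ 2  ≥
α = 2, β = 0 ↦ 3  ≥
α = 2, β = 1 ↦ 2  ≥
α = 2, β = 2 ↦ 1  <
α = 2, β = 3 ↦ 1  <
α = 3, β = 0 ↦ 3  ≥
α = 3, β = 1 ↦ 2  ≥
α = 3, β = 2 ↦ 1  <
α = 3, β = 3 ↦ 0  <
So 12 of the 16 assignments meet the threshold.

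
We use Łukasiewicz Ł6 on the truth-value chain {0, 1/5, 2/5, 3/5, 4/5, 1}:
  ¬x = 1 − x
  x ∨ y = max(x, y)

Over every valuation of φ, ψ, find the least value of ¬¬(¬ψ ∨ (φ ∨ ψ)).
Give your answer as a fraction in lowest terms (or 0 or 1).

Take φ = 0, ψ = 2/5:
¬ψ = ¬2/5 = 3/5
φ ∨ ψ = 0 ∨ 2/5 = 2/5
¬ψ ∨ (φ ∨ ψ) = 3/5 ∨ 2/5 = 3/5
¬(¬ψ ∨ (φ ∨ ψ)) = ¬3/5 = 2/5
¬¬(¬ψ ∨ (φ ∨ ψ)) = ¬2/5 = 3/5
No assignment yields a value below 3/5, so this is the minimum.

3/5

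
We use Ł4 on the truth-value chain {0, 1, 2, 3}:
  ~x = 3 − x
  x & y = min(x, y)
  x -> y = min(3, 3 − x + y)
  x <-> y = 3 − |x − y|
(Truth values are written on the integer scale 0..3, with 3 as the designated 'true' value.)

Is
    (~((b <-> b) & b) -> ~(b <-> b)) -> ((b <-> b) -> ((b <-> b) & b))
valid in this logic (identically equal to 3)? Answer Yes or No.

Yes

b = 0 ↦ 3
b = 1 ↦ 3
b = 2 ↦ 3
b = 3 ↦ 3
Every assignment gives a value ≥ 3.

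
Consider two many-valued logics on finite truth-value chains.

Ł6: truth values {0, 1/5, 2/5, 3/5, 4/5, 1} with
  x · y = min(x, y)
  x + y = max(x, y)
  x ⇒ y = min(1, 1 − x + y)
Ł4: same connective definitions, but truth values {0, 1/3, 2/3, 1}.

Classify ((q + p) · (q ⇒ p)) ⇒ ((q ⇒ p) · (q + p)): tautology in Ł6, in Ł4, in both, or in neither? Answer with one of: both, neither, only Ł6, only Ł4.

In Ł6: every assignment gives 1 — tautology.
In Ł4: every assignment gives 1 — tautology.

both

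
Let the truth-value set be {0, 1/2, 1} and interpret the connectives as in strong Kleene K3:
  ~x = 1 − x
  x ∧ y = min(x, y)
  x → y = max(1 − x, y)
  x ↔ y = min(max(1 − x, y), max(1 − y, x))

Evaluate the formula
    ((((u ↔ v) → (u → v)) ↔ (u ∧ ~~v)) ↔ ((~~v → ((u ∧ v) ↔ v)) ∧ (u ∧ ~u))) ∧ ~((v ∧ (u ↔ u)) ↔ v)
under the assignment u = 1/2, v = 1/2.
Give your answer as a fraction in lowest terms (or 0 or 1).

u ↔ v = 1/2 ↔ 1/2 = 1/2
u → v = 1/2 → 1/2 = 1/2
(u ↔ v) → (u → v) = 1/2 → 1/2 = 1/2
~v = ~1/2 = 1/2
~~v = ~1/2 = 1/2
u ∧ ~~v = 1/2 ∧ 1/2 = 1/2
((u ↔ v) → (u → v)) ↔ (u ∧ ~~v) = 1/2 ↔ 1/2 = 1/2
~v = ~1/2 = 1/2
~~v = ~1/2 = 1/2
u ∧ v = 1/2 ∧ 1/2 = 1/2
(u ∧ v) ↔ v = 1/2 ↔ 1/2 = 1/2
~~v → ((u ∧ v) ↔ v) = 1/2 → 1/2 = 1/2
~u = ~1/2 = 1/2
u ∧ ~u = 1/2 ∧ 1/2 = 1/2
(~~v → ((u ∧ v) ↔ v)) ∧ (u ∧ ~u) = 1/2 ∧ 1/2 = 1/2
(((u ↔ v) → (u → v)) ↔ (u ∧ ~~v)) ↔ ((~~v → ((u ∧ v) ↔ v)) ∧ (u ∧ ~u)) = 1/2 ↔ 1/2 = 1/2
u ↔ u = 1/2 ↔ 1/2 = 1/2
v ∧ (u ↔ u) = 1/2 ∧ 1/2 = 1/2
(v ∧ (u ↔ u)) ↔ v = 1/2 ↔ 1/2 = 1/2
~((v ∧ (u ↔ u)) ↔ v) = ~1/2 = 1/2
((((u ↔ v) → (u → v)) ↔ (u ∧ ~~v)) ↔ ((~~v → ((u ∧ v) ↔ v)) ∧ (u ∧ ~u))) ∧ ~((v ∧ (u ↔ u)) ↔ v) = 1/2 ∧ 1/2 = 1/2

1/2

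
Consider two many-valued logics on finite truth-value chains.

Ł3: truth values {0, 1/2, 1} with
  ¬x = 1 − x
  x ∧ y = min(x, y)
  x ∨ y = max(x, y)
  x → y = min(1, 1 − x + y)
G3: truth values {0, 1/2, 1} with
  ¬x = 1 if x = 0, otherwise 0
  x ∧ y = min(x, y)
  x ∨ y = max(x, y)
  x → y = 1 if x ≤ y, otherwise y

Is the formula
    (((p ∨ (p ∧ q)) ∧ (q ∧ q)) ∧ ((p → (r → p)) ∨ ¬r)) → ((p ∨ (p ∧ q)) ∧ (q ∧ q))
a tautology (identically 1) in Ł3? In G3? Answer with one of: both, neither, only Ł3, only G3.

In Ł3: every assignment gives 1 — tautology.
In G3: every assignment gives 1 — tautology.

both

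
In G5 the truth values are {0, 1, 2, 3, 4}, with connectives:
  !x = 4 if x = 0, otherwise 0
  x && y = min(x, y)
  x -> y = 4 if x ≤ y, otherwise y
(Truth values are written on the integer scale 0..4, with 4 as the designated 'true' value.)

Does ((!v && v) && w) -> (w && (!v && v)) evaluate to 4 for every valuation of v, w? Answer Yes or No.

Yes

At v = 3, w = 3, for instance:
!v = !3 = 0
!v && v = 0 && 3 = 0
(!v && v) && w = 0 && 3 = 0
w && (!v && v) = 3 && 0 = 0
((!v && v) && w) -> (w && (!v && v)) = 0 -> 0 = 4
and checking the remaining 24 assignments likewise gives ≥ 4 in every case.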